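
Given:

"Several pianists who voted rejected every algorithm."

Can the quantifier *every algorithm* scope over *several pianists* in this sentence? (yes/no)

Yes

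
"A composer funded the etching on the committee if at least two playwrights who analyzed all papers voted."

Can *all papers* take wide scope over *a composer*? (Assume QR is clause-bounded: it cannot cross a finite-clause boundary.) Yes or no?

Structurally, *all papers* is inside the relative clause *who analyzed all papers*, which is itself inside the adjunct *if at least two playwrights who analyzed all papers voted*.
The quantifier would have to escape first the RC and then the adjunct — two independent island violations.
So the wide-scope reading for *all papers* is blocked.

No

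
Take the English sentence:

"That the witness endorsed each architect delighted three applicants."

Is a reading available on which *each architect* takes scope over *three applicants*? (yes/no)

No

*each architect* is embedded in the sentential subject *that the witness endorsed each architect*.
The Sentential Subject Constraint rules out raising the quantifier out of the that-clause subject.
So the wide-scope reading for *each architect* is blocked.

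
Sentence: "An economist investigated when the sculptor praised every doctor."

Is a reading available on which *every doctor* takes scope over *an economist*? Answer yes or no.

The target quantifier *every doctor* is part of the embedded question *when the sculptor praised every doctor*.
QR across an interrogative CP boundary is ruled out as a wh-island violation.
*every doctor* is confined to the island and cannot take scope over *an economist*.

No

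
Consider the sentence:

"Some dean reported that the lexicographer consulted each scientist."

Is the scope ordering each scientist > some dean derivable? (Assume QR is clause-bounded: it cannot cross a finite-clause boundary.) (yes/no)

No

The target quantifier *each scientist* is part of the finite complement clause *that the lexicographer consulted each scientist*.
QR is clause-bounded, so the finite complement is a scope island for the embedded quantifier.
So *each scientist* cannot raise high enough to outscope *some dean*; only the surface ordering *some dean* > *each scientist* is available.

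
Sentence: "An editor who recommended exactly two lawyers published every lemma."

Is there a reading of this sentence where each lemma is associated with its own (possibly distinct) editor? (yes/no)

Yes

That reading corresponds to *every lemma* > *an editor*.
*every lemma* sits in the matrix clause, not in the relative clause on *an editor*.
Ordinary QR to a clause-peripheral position gives the wide-scope LF for the lower DP.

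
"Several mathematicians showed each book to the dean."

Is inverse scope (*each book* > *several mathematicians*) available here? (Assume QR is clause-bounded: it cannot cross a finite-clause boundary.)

*several mathematicians* and *each book* are co-arguments of the matrix verb, with nothing but a clause-internal boundary between them.
With no island boundary between them, the object can take inverse scope over the subject via ordinary QR within the clause.

Yes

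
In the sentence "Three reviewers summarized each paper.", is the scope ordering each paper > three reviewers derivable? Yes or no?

*each paper* is the matrix object and *three reviewers* the matrix subject; the two are clausemates.
QR within a single clause is free, so the lower quantifier may take scope over the higher one.

Yes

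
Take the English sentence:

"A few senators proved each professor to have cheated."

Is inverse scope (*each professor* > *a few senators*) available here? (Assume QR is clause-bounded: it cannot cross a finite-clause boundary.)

Yes

This is an ECM construction: *each professor* is the infinitival subject, Case-marked by the matrix verb, and the infinitive is transparent for QR.
No island intervenes, so both surface and inverse scope are derivable.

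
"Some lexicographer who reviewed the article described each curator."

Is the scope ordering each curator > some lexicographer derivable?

The relative clause *who reviewed the article* modifies *some lexicographer*, but *each curator* is not inside that relative clause — it is an argument of the matrix verb.
Ordinary QR to a clause-peripheral position gives the wide-scope LF for the lower DP.
Both orderings are possible: *some lexicographer* > *each curator* and *each curator* > *some lexicographer*.

Yes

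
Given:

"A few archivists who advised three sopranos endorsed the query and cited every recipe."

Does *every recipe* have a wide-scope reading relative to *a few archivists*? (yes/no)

No

*every recipe* occurs within one conjunct of the coordinate structure (*cited every recipe*).
The Coordinate Structure Constraint blocks movement (including QR) out of a single conjunct.
So the wide-scope reading for *every recipe* is blocked.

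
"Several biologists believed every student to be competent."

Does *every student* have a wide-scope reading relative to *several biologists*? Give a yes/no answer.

This is an ECM construction: *every student* is the infinitival subject, Case-marked by the matrix verb, and the infinitive is transparent for QR.
Ordinary QR to a clause-peripheral position gives the wide-scope LF for the lower DP.
Both orderings are possible: *several biologists* > *every student* and *every student* > *several biologists*.

Yes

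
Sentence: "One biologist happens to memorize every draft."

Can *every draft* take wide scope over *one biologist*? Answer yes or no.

Yes

*every draft* is the object of the infinitival complement of a raising predicate; raising infinitives are transparent for QR, so the two DPs are in effect clausemates.
Since no island is crossed, the inverse ordering is licensed alongside surface scope.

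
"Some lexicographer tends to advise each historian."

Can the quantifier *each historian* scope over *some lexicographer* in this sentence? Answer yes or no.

Yes

*each historian* is the object of the infinitival complement of a raising predicate; raising infinitives are transparent for QR, so the two DPs are in effect clausemates.
With no island boundary between them, the object can take inverse scope over the subject via ordinary QR within the clause.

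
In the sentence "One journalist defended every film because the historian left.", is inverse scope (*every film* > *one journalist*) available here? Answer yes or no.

Yes

*every film* is a matrix argument; the adjunct is an island but the target quantifier is outside it.
QR within a single clause is free, so the lower quantifier may take scope over the higher one.
So *every film* > *one journalist* is among the available readings.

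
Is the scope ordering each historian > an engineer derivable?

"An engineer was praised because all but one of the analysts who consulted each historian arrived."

Structurally, *each historian* is inside the relative clause *who consulted each historian*, which is itself inside the adjunct *because all but one of the analysts who consulted each historian arrived*.
Both the relative clause and the enclosing adjunct are scope islands; QR cannot cross either.
So *each historian* cannot raise to a position above *an engineer*.

No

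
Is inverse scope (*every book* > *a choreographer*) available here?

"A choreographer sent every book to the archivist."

Yes

*every book* is the matrix object and *a choreographer* the matrix subject; the two are clausemates.
QR within a single clause is free, so the lower quantifier may take scope over the higher one.
So *every book* > *a choreographer* is among the available readings.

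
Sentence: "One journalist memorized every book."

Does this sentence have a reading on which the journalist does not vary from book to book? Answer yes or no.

Yes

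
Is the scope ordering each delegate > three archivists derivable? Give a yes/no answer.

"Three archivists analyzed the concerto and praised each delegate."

No

*each delegate* is embedded in one conjunct of the coordinate structure (*praised each delegate*).
Asymmetric QR out of one conjunct violates the Coordinate Structure Constraint.
So *each delegate* cannot raise high enough to outscope *three archivists*; only the surface ordering *three archivists* > *each delegate* is available.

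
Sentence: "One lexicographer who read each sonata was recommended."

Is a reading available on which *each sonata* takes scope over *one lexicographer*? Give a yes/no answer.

*each sonata* is embedded in the relative clause *who read each sonata*.
Relative clauses block scope extraction: QR cannot target a position outside the modified NP.
So *each sonata* cannot raise to a position above *one lexicographer*.

No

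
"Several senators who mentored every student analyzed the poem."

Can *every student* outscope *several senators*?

No

*every student* occurs within the relative clause *who mentored every student*.
Relative clauses are scope islands: a quantifier cannot QR out of a relative clause to take scope in the matrix clause.
Hence only narrow scope for *every student* (under *several senators*) survives.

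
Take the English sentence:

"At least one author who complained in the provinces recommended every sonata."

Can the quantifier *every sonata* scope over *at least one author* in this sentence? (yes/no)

Yes

*every sonata* is a matrix argument; only *at least one author* is modified by the relative clause *who complained in the provinces*, so the RC island is irrelevant to the target quantifier.
Nothing blocks QR of the lower DP to a position above the higher one, so inverse scope is available.
The sentence is scopally ambiguous between *at least one author* > *every sonata* and *every sonata* > *at least one author*.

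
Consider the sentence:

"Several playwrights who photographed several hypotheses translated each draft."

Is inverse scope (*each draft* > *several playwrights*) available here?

Yes

Although the sentence contains a relative clause (*who photographed several hypotheses*), *each draft* is outside it, in the matrix VP.
Ordinary QR to a clause-peripheral position gives the wide-scope LF for the lower DP.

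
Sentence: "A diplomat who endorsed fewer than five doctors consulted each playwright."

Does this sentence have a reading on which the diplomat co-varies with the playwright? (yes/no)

Yes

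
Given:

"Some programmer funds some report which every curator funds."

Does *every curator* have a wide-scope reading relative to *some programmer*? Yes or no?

*every curator* sits inside the relative clause *which every curator funds* modifying *some report*.
QR out of a relative clause is ruled out by the relative-clause island constraint.
Hence only narrow scope for *every curator* (under *some programmer*) survives.

No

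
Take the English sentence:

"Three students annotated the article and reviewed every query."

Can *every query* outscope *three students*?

Structurally, *every query* is inside one conjunct of the coordinate structure (*reviewed every query*).
Coordinate structures are islands for non-across-the-board movement, QR included.
*every query* is confined to the island and cannot take scope over *three students*.

No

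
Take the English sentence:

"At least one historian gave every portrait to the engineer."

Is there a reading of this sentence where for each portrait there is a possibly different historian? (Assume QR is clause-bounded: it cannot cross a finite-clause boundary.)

The paraphrase describes the scope ordering *every portrait* > *at least one historian*.
*at least one historian* and *every portrait* are co-arguments of the matrix verb, with nothing but a clause-internal boundary between them.
Clause-internal QR can adjoin the lower DP above the subject, yielding the inverse reading.

Yes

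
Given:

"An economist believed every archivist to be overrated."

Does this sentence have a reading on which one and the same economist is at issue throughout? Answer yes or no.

This is the *an economist* > *every archivist* reading.
That is the surface-scope ordering, which is always one of the available readings — island constraints only ever restrict inverse scope.

Yes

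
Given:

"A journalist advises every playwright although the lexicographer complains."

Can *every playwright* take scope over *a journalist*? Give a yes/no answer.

Yes

The adjunct island is irrelevant here — *every playwright* and *a journalist* are both in the matrix clause.
QR within a single clause is free, so the lower quantifier may take scope over the higher one.
Both orderings are possible: *a journalist* > *every playwright* and *every playwright* > *a journalist*.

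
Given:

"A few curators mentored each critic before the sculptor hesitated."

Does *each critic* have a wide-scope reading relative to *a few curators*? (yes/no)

Yes

Neither queried DP is inside the adjunct, so the adjunct-island constraint does not apply.
Clause-internal QR can adjoin the lower DP above the subject, yielding the inverse reading.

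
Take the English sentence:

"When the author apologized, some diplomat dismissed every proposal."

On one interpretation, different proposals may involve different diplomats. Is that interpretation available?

Yes

This is the *every proposal* > *some diplomat* reading.
The adjunct clause does not contain *every proposal*, which is the matrix object.
Ordinary QR to a clause-peripheral position gives the wide-scope LF for the lower DP.
So *every proposal* > *some diplomat* is among the available readings.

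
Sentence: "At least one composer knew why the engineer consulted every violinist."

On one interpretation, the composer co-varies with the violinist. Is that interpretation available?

That reading corresponds to *every violinist* > *at least one composer*.
The target quantifier *every violinist* is part of the embedded question *why the engineer consulted every violinist*.
An indirect question is a wh-island; the filled [Spec,CP] blocks QR across the CP edge.
So *every violinist* cannot raise high enough to outscope *at least one composer*; only the surface ordering *at least one composer* > *every violinist* is available.
(Only the surface reading survives: one fixed composer with respect to all the relevant violinists.)

No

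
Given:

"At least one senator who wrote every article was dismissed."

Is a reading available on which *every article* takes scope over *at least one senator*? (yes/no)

No

*every article* is embedded in the relative clause *who wrote every article*.
Relative clauses are scope islands: a quantifier cannot QR out of a relative clause to take scope in the matrix clause.
*every article* > *at least one senator* would require crossing that boundary, which is illicit.
(Only the surface reading survives: one fixed senator with respect to all the relevant articles.)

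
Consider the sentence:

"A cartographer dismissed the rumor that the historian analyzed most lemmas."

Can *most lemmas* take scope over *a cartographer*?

*most lemmas* sits inside the complex NP *the rumor that the historian analyzed most lemmas*.
Since the clause is the complement of a nominal head, the CNPC blocks scope extraction.
*most lemmas* > *a cartographer* would require crossing that boundary, which is illicit.
(Only the surface reading survives: one fixed cartographer with respect to all the relevant lemmas.)

No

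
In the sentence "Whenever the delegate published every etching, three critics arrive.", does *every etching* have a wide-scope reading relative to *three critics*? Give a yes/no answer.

No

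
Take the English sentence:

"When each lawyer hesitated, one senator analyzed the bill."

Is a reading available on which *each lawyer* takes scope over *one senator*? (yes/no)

*each lawyer* is embedded in the adjunct clause *when each lawyer hesitated*.
The adjunct-island constraint bars QR out of an adverbial clause.
The ordering *each lawyer* > *one senator* is therefore underivable.

No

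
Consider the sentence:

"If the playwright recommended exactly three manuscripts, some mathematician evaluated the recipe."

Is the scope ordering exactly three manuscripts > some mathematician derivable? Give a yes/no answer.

Structurally, *exactly three manuscripts* is inside the adjunct clause *if the playwright recommended exactly three manuscripts*.
Scope out of an adjunct clause is unavailable: QR respects the adjunct-island constraint.
*exactly three manuscripts* is confined to the island and cannot take scope over *some mathematician*.

No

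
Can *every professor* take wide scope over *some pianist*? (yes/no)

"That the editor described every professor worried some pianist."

No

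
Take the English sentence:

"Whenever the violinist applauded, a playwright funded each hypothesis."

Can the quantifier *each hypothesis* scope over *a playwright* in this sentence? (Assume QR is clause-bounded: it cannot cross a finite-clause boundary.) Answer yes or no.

*each hypothesis* is a matrix argument; the adjunct is an island but the target quantifier is outside it.
No island intervenes, so both surface and inverse scope are derivable.

Yes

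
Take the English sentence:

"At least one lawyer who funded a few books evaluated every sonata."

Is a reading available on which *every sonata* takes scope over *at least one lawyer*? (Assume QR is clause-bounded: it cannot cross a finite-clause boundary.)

Although the sentence contains a relative clause (*who funded a few books*), *every sonata* is outside it, in the matrix VP.
QR within a single clause is free, so the lower quantifier may take scope over the higher one.

Yes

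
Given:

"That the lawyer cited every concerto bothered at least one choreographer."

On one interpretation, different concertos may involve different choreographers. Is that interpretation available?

No

The paraphrase describes the scope ordering *every concerto* > *at least one choreographer*.
Structurally, *every concerto* is inside the sentential subject *that the lawyer cited every concerto*.
The Sentential Subject Constraint rules out raising the quantifier out of the that-clause subject.
So *every concerto* cannot raise to a position above *at least one choreographer*.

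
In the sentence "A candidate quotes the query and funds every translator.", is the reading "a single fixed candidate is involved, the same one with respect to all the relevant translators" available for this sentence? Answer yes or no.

Yes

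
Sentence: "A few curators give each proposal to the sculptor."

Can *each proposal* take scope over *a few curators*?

*a few curators* and *each proposal* are co-arguments of the matrix verb, with nothing but a clause-internal boundary between them.
Since no island is crossed, the inverse ordering is licensed alongside surface scope.

Yes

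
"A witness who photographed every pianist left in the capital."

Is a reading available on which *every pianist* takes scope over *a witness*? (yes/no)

The DP *every pianist* is contained in the relative clause *who photographed every pianist*.
The relative clause forms an island for QR, so the quantifier is confined to the head noun's restrictor.
So the wide-scope reading for *every pianist* is blocked.

No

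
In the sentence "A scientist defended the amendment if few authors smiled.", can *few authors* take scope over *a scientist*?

No

The DP *few authors* is contained in the adjunct clause *if few authors smiled*.
The adjunct-island constraint bars QR out of an adverbial clause.
So *few authors* cannot raise high enough to outscope *a scientist*; only the surface ordering *a scientist* > *few authors* is available.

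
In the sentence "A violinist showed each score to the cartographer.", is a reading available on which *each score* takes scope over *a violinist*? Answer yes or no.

Yes

*each score* is the matrix object and *a violinist* the matrix subject; the two are clausemates.
Clause-internal QR can adjoin the lower DP above the subject, yielding the inverse reading.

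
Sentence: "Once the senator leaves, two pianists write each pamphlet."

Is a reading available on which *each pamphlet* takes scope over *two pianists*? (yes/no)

Yes

Neither queried DP is inside the adjunct, so the adjunct-island constraint does not apply.
Since no island is crossed, the inverse ordering is licensed alongside surface scope.
Both orderings are possible: *two pianists* > *each pamphlet* and *each pamphlet* > *two pianists*.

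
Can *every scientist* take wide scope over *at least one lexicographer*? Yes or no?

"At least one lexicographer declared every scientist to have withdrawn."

Yes

The ECM infinitive is scope-transparent — *every scientist* is free to raise above *at least one lexicographer*.
No island intervenes, so both surface and inverse scope are derivable.
Both orderings are possible: *at least one lexicographer* > *every scientist* and *every scientist* > *at least one lexicographer*.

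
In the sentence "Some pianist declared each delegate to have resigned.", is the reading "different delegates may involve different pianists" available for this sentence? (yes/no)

This is the *each delegate* > *some pianist* reading.
*each delegate* is the subject of an ECM infinitive — the infinitival complement of an ECM verb is not a scope island, so *each delegate* can raise into the matrix clause.
QR within a single clause is free, so the lower quantifier may take scope over the higher one.
Both orderings are possible: *some pianist* > *each delegate* and *each delegate* > *some pianist*.

Yes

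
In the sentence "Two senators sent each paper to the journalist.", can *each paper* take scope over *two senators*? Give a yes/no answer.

Both DPs are arguments of the same predicate; there is no clause or island boundary between them.
No island intervenes, so both surface and inverse scope are derivable.

Yes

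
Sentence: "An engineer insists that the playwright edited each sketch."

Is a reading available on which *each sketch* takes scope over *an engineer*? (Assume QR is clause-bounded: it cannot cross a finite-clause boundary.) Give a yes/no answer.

No

*each sketch* occurs within the finite complement clause *that the playwright edited each sketch*.
With QR restricted to its own tensed clause, the embedded quantifier cannot reach a matrix scope position.
*each sketch* > *an engineer* would require crossing that boundary, which is illicit.
(Only the surface reading survives: one fixed engineer with respect to all the relevant sketches.)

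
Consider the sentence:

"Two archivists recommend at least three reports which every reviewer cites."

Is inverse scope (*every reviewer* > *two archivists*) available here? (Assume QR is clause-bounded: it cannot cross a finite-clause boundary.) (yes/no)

No

The DP *every reviewer* is contained in the relative clause *which every reviewer cites* modifying *at least three reports*.
QR out of a relative clause is ruled out by the relative-clause island constraint.
So the wide-scope reading for *every reviewer* is blocked.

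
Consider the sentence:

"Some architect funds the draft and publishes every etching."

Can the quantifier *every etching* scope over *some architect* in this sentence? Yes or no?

No

*every etching* is embedded in one conjunct of the coordinate structure (*publishes every etching*).
QR out of a conjunct would have to apply non-ATB, which the CSC forbids.
There is no licit LF on which *every etching* c-commands *some architect*.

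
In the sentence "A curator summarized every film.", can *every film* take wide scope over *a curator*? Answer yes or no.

Yes

*a curator* and *every film* are co-arguments of the matrix verb, with nothing but a clause-internal boundary between them.
QR within a single clause is free, so the lower quantifier may take scope over the higher one.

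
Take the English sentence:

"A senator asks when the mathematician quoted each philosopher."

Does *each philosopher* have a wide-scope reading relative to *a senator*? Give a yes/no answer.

*each philosopher* is embedded in the embedded question *when the mathematician quoted each philosopher*.
Embedded wh-clauses are opaque for QR, so the quantifier stays inside the question.
So *each philosopher* cannot raise high enough to outscope *a senator*; only the surface ordering *a senator* > *each philosopher* is available.
(Only the surface reading survives: one fixed senator with respect to all the relevant philosophers.)

No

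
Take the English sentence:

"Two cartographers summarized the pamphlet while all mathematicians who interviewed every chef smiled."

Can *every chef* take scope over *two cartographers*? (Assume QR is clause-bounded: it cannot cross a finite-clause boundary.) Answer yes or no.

*every chef* is embedded in the relative clause *who interviewed every chef*, which is itself inside the adjunct *while all mathematicians who interviewed every chef smiled*.
Nested islands: the RC island is itself inside an adjunct island, so wide scope is doubly excluded.
*every chef* > *two cartographers* would require crossing that boundary, which is illicit.

No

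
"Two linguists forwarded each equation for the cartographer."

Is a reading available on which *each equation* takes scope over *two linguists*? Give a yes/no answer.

Yes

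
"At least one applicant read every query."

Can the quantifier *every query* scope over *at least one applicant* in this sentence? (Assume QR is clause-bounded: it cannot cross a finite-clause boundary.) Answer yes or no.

Yes

*at least one applicant* and *every query* are co-arguments of the matrix verb, with nothing but a clause-internal boundary between them.
Clause-internal QR can adjoin the lower DP above the subject, yielding the inverse reading.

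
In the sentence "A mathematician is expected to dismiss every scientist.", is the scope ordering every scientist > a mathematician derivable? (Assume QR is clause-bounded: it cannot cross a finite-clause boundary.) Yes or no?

Infinitival complements of raising predicates do not block QR; *every scientist* and *a mathematician* are effectively clausemates.
No island intervenes, so both surface and inverse scope are derivable.

Yes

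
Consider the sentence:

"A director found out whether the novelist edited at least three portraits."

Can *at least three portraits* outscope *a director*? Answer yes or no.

The target quantifier *at least three portraits* is part of the embedded question *whether the novelist edited at least three portraits*.
An indirect question is a wh-island; the filled [Spec,CP] blocks QR across the CP edge.
There is no licit LF on which *at least three portraits* c-commands *a director*.
(Only the surface reading survives: one fixed director with respect to all the relevant portraits.)

No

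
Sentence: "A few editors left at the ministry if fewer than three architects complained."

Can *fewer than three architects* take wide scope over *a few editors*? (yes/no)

Structurally, *fewer than three architects* is inside the adjunct clause *if fewer than three architects complained*.
Adjuncts are opaque for quantifier raising; a quantifier in an adjunct stays inside it.
There is no licit LF on which *fewer than three architects* c-commands *a few editors*.

No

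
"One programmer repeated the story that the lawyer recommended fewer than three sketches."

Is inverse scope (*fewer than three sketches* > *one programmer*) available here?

No

Structurally, *fewer than three sketches* is inside the complex NP *the story that the lawyer recommended fewer than three sketches*.
A that-clause complement to a noun is an island; QR cannot cross the NP boundary.
The inverse ordering *fewer than three sketches* > *one programmer* is therefore underivable.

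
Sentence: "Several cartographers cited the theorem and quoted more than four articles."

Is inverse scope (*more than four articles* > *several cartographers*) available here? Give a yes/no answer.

No

The target quantifier *more than four articles* is part of one conjunct of the coordinate structure (*quoted more than four articles*).
Asymmetric QR out of one conjunct violates the Coordinate Structure Constraint.
There is no licit LF on which *more than four articles* c-commands *several cartographers*.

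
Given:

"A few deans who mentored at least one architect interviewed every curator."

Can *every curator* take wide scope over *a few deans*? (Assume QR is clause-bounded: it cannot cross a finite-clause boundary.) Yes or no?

Although the sentence contains a relative clause (*who mentored at least one architect*), *every curator* is outside it, in the matrix VP.
Since no island is crossed, the inverse ordering is licensed alongside surface scope.

Yes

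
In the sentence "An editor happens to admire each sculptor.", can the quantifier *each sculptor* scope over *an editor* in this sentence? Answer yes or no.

Yes

The matrix predicate is a raising verb, whose infinitival complement is not a scope island — *each sculptor* can QR into the matrix clause.
QR within a single clause is free, so the lower quantifier may take scope over the higher one.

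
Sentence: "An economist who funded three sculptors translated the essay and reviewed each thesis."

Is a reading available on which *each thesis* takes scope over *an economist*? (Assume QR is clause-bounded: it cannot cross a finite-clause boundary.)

No

*each thesis* occurs within one conjunct of the coordinate structure (*reviewed each thesis*).
The Coordinate Structure Constraint blocks movement (including QR) out of a single conjunct.
*each thesis* > *an economist* would require crossing that boundary, which is illicit.
(Only the surface reading survives: one fixed economist with respect to all the relevant theses.)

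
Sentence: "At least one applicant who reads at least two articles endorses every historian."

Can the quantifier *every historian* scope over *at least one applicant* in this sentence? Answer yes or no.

*every historian* sits in the matrix clause, not in the relative clause on *at least one applicant*.
With no island boundary between them, the object can take inverse scope over the subject via ordinary QR within the clause.

Yes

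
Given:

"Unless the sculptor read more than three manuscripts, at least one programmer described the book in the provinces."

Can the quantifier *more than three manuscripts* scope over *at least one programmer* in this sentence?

No

The DP *more than three manuscripts* is contained in the adjunct clause *unless the sculptor read more than three manuscripts*.
Adjunct clauses are scope islands: a quantifier inside an adjunct cannot raise into the matrix clause.
*more than three manuscripts* is confined to the island and cannot take scope over *at least one programmer*.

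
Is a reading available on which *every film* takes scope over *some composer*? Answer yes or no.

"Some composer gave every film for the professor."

*some composer* and *every film* are co-arguments of the matrix verb, with nothing but a clause-internal boundary between them.
Since no island is crossed, the inverse ordering is licensed alongside surface scope.
Both orderings are possible: *some composer* > *every film* and *every film* > *some composer*.

Yes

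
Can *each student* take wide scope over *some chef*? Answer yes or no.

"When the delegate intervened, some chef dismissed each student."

*each student* is a matrix argument; the adjunct is an island but the target quantifier is outside it.
Nothing blocks QR of the lower DP to a position above the higher one, so inverse scope is available.

Yes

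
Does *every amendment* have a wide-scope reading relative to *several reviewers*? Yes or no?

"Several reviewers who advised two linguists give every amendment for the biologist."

Yes

Although the sentence contains a relative clause (*who advised two linguists*), *every amendment* is outside it, in the matrix VP.
Ordinary QR to a clause-peripheral position gives the wide-scope LF for the lower DP.
Both orderings are possible: *several reviewers* > *every amendment* and *every amendment* > *several reviewers*.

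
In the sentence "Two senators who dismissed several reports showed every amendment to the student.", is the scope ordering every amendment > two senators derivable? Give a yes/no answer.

*every amendment* sits in the matrix clause, not in the relative clause on *two senators*.
Nothing blocks QR of the lower DP to a position above the higher one, so inverse scope is available.

Yes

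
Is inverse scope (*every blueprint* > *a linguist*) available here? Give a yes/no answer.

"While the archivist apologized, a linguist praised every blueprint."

*every blueprint* is a matrix argument; the adjunct is an island but the target quantifier is outside it.
Nothing blocks QR of the lower DP to a position above the higher one, so inverse scope is available.
The sentence is scopally ambiguous between *a linguist* > *every blueprint* and *every blueprint* > *a linguist*.

Yes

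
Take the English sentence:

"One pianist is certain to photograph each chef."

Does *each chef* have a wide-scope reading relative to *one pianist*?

Yes

The matrix predicate is a raising verb, whose infinitival complement is not a scope island — *each chef* can QR into the matrix clause.
With no island boundary between them, the object can take inverse scope over the subject via ordinary QR within the clause.
The sentence is scopally ambiguous between *one pianist* > *each chef* and *each chef* > *one pianist*.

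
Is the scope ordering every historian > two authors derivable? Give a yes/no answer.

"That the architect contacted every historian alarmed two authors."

No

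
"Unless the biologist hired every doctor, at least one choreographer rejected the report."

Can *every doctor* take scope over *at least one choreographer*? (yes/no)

No

*every doctor* sits inside the adjunct clause *unless the biologist hired every doctor*.
Adjuncts are opaque for quantifier raising; a quantifier in an adjunct stays inside it.
So *every doctor* cannot raise to a position above *at least one choreographer*.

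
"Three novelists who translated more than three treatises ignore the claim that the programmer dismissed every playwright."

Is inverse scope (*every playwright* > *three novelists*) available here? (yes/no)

No

Structurally, *every playwright* is inside the complex NP *the claim that the programmer dismissed every playwright*.
Noun-complement clauses are scope islands (the Complex NP Constraint): a quantifier inside one cannot scope into the matrix.
So the wide-scope reading for *every playwright* is blocked.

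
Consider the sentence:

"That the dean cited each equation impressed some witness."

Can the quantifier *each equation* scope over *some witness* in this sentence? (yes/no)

No

*each equation* occurs within the sentential subject *that the dean cited each equation*.
Sentential subjects are islands: a quantifier inside the subject clause cannot raise over the matrix predicate.
There is no licit LF on which *each equation* c-commands *some witness*.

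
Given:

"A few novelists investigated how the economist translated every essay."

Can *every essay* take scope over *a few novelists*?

No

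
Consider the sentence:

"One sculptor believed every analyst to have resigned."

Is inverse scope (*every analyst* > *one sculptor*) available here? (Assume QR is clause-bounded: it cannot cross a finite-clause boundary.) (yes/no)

Yes

ECM infinitives lack a CP barrier, so *every analyst* can QR over the matrix subject *one sculptor*.
Nothing blocks QR of the lower DP to a position above the higher one, so inverse scope is available.
The sentence is scopally ambiguous between *one sculptor* > *every analyst* and *every analyst* > *one sculptor*.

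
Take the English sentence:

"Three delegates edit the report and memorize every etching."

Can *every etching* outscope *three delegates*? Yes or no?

*every etching* sits inside one conjunct of the coordinate structure (*memorize every etching*).
QR out of a conjunct would have to apply non-ATB, which the CSC forbids.
Hence only narrow scope for *every etching* (under *three delegates*) survives.

No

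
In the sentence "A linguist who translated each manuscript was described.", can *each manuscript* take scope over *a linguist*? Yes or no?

No

*each manuscript* occurs within the relative clause *who translated each manuscript*.
A relative clause is a scope island — quantifier raising cannot cross its boundary.
So the wide-scope reading for *each manuscript* is blocked.
(Only the surface reading survives: one fixed linguist with respect to all the relevant manuscripts.)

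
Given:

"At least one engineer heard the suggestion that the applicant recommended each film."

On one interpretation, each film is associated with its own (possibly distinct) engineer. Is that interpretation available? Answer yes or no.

This is the *each film* > *at least one engineer* reading.
The target quantifier *each film* is part of the complex NP *the suggestion that the applicant recommended each film*.
The Complex NP Constraint bars QR out of the complement clause of a noun.
There is no licit LF on which *each film* c-commands *at least one engineer*.

No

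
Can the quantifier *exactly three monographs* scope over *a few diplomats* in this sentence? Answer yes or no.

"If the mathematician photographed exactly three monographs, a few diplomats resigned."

No

Structurally, *exactly three monographs* is inside the adjunct clause *if the mathematician photographed exactly three monographs*.
Adjuncts are opaque for quantifier raising; a quantifier in an adjunct stays inside it.
So the wide-scope reading for *exactly three monographs* is blocked.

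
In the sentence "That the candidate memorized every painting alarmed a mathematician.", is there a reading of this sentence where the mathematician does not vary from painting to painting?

Yes

The described interpretation is the *a mathematician* > *every painting* scoping.
Nothing needs to raise out of an island for *a mathematician* > *every painting*: *a mathematician* takes scope from its matrix position over the clause containing *every painting*.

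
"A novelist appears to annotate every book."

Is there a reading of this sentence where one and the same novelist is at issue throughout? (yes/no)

Yes

The described interpretation is the *a novelist* > *every book* scoping.
Surface scope (*a novelist* > *every book*) is always derivable; islands only block QR, not in-situ interpretation.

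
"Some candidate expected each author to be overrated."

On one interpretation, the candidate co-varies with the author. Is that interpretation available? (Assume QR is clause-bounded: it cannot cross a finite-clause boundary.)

Yes

That reading corresponds to *each author* > *some candidate*.
This is an ECM construction: *each author* is the infinitival subject, Case-marked by the matrix verb, and the infinitive is transparent for QR.
Since no island is crossed, the inverse ordering is licensed alongside surface scope.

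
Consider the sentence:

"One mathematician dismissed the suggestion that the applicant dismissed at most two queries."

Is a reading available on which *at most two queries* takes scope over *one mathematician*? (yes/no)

No

Structurally, *at most two queries* is inside the complex NP *the suggestion that the applicant dismissed at most two queries*.
Since the clause is the complement of a nominal head, the CNPC blocks scope extraction.
*at most two queries* > *one mathematician* would require crossing that boundary, which is illicit.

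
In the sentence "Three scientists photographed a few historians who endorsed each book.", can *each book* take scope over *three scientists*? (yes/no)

No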